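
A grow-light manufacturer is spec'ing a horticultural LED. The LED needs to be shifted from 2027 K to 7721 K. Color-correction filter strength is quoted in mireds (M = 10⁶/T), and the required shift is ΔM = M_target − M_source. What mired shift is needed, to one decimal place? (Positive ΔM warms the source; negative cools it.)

-363.8 mireds

M_source = 10⁶/2027 = 493.340; M_target = 10⁶/7721 = 129.517.
ΔM = 129.517 − 493.340 = -363.823 → -363.8 mireds, a cooling shift.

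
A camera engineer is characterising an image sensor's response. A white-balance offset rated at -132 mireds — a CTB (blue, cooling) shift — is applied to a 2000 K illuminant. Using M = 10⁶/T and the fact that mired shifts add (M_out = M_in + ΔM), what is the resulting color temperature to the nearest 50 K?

M_in = 10⁶/2000 = 500.00 mireds.
M_out = 500.00 + (-132) = 368.00 mireds.
T_out = 10⁶/368.00 = 2717.4 K → 2700 K.

2700 K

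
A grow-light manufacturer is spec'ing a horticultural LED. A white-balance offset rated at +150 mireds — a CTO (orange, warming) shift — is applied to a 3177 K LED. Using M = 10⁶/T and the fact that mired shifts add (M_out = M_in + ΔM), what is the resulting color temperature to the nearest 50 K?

M_in = 10⁶/3177 = 314.76 mireds.
M_out = 314.76 + (+150) = 464.76 mireds.
T_out = 10⁶/464.76 = 2151.6 K → 2150 K.

2150 K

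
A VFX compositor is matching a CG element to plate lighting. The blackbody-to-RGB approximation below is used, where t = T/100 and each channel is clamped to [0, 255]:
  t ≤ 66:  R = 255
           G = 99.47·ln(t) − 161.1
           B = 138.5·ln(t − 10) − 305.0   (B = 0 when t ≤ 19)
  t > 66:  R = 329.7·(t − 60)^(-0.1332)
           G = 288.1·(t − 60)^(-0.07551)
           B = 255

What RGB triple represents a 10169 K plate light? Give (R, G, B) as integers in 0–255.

(201, 217, 255)

t = 10169/100 = 101.69; the t > 66 branch applies.
R = 329.7·(101.69 − 60)^(-0.1332) = 329.7·41.69^(-0.1332) = 329.7·0.60843 = 200.600.
G = 288.1·(101.69 − 60)^(-0.07551) = 288.1·41.69^(-0.07551) = 288.1·0.75452 = 217.378.
B = 255 by definition for t > 66.
Rounded: (201, 217, 255).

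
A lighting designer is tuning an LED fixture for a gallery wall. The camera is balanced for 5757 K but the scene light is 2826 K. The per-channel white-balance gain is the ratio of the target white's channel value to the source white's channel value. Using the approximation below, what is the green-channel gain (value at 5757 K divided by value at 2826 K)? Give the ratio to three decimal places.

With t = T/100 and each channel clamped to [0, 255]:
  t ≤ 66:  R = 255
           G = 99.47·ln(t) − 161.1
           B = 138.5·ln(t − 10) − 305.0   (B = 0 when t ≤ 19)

1.413

At 2826 K (t = 28.26):
  G = 99.47·ln 28.26 − 161.1 = 99.47·3.3414 − 161.1 = 171.274.
At 5757 K (t = 57.57):
  G = 99.47·ln 57.57 − 161.1 = 99.47·4.0530 − 161.1 = 242.052.
Gain = 242.052 / 171.274 = 1.4132 → 1.413.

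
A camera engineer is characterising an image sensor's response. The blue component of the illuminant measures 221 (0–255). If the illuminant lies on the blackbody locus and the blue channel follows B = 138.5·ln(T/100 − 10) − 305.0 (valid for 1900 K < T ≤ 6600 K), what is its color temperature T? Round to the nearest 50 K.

ln(t − 10) = (221 + 305.0) / 138.5 = 3.7978.
t − 10 = e^3.7978 = 44.604, so t = 54.604.
T = 100·t = 5460 K → 5450 K to the nearest 50 K.

5450 K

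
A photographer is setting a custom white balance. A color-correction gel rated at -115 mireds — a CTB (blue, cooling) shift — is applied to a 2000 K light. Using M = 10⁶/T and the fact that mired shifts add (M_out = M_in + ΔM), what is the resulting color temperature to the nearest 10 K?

M_in = 10⁶/2000 = 500.00 mireds.
M_out = 500.00 + (-115) = 385.00 mireds.
T_out = 10⁶/385.00 = 2597.4 K → 2600 K.

2600 K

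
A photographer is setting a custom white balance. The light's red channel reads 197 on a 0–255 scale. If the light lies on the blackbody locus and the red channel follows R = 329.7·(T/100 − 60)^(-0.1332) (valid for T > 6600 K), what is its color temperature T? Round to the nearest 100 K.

10800 K

(t − 60)^(-0.1332) = 197/329.7 = 0.59751.
t − 60 = 0.59751^(1/-0.1332) = 0.59751^(-7.508) = 47.761, so t = 107.761.
T = 100·t = 10776 K → 10800 K to the nearest 100 K.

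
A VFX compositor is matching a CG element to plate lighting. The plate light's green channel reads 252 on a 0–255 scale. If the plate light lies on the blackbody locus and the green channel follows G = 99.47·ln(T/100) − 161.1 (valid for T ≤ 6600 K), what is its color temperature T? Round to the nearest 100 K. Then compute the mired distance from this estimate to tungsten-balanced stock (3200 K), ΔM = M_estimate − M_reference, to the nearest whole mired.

-156 mireds

ln t = (252 + 161.1) / 99.47 = 4.1530.
t = e^4.1530 = 63.625.
T = 100·t = 6363 K → 6400 K to the nearest 100 K.
M_estimate = 10⁶/6400 = 156.25; M_reference = 10⁶/3200 = 312.50.
ΔM = 156.25 − 312.50 = -156.25 → -156 mireds.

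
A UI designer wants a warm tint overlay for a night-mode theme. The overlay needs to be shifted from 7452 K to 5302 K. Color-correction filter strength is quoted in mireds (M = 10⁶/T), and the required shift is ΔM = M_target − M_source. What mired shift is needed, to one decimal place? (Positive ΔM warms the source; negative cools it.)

+54.4 mireds

M_source = 10⁶/7452 = 134.192; M_target = 10⁶/5302 = 188.608.
ΔM = 188.608 − 134.192 = 54.416 → +54.4 mireds, a warming shift.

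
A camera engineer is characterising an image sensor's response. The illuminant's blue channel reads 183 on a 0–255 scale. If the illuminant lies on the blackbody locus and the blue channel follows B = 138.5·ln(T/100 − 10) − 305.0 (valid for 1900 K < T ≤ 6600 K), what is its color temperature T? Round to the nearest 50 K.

4400 K

ln(t − 10) = (183 + 305.0) / 138.5 = 3.5235.
t − 10 = e^3.5235 = 33.902, so t = 43.902.
T = 100·t = 4390 K → 4400 K to the nearest 50 K.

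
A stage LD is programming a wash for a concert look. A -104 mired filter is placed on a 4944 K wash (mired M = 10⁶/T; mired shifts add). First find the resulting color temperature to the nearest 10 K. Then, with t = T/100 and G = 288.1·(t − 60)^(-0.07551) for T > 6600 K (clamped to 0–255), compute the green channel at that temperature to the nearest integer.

217

M_in = 10⁶/4944 = 202.27; M_out = 202.27 + (-104) = 98.27.
T_out = 10⁶/98.27 = 10176.5 K → 10180 K; t = 101.8.
G = 288.1·(101.8 − 60)^(-0.07551) = 288.1·41.8^(-0.07551) = 288.1·0.75437 = 217.334.
Rounded: 217.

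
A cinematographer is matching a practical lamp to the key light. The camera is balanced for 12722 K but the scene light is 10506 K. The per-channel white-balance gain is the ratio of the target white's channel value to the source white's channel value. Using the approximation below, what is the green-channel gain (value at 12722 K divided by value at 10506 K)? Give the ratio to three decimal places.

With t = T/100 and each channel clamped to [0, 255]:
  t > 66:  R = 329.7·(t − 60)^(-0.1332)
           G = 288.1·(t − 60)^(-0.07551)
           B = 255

0.970

At 10506 K (t = 105.06):
  G = 288.1·(105.06 − 60)^(-0.07551) = 288.1·45.06^(-0.07551) = 288.1·0.75011 = 216.105.
At 12722 K (t = 127.22):
  G = 288.1·(127.22 − 60)^(-0.07551) = 288.1·67.22^(-0.07551) = 288.1·0.72779 = 209.676.
Gain = 209.676 / 216.105 = 0.9702 → 0.970.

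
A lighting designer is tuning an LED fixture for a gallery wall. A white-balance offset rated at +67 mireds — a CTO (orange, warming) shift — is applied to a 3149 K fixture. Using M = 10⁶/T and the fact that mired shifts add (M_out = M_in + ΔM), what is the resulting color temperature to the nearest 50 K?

2600 K

M_in = 10⁶/3149 = 317.56 mireds.
M_out = 317.56 + (+67) = 384.56 mireds.
T_out = 10⁶/384.56 = 2600.4 K → 2600 K.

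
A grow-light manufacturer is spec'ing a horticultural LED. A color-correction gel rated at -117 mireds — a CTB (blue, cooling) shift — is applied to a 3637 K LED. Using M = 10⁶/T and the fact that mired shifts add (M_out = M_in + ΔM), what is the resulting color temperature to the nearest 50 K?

6350 K

M_in = 10⁶/3637 = 274.95 mireds.
M_out = 274.95 + (-117) = 157.95 mireds.
T_out = 10⁶/157.95 = 6331.0 K → 6350 K.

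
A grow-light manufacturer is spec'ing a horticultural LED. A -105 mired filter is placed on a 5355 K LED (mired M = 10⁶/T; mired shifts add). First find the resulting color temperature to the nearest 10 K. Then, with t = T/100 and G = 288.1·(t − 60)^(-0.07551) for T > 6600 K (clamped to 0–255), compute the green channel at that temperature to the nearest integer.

M_in = 10⁶/5355 = 186.74; M_out = 186.74 + (-105) = 81.74.
T_out = 10⁶/81.74 = 12233.7 K → 12230 K; t = 122.3.
G = 288.1·(122.3 − 60)^(-0.07551) = 288.1·62.3^(-0.07551) = 288.1·0.73198 = 210.883.
Rounded: 211.

211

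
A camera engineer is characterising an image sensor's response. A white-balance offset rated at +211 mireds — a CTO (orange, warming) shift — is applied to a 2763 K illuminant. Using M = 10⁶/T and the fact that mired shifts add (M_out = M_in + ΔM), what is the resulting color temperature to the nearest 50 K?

1750 K

M_in = 10⁶/2763 = 361.93 mireds.
M_out = 361.93 + (+211) = 572.93 mireds.
T_out = 10⁶/572.93 = 1745.4 K → 1750 K.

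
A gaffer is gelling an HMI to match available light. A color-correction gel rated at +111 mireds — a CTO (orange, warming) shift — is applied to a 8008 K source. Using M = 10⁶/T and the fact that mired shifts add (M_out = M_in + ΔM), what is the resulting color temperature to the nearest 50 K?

4250 K

M_in = 10⁶/8008 = 124.88 mireds.
M_out = 124.88 + (+111) = 235.88 mireds.
T_out = 10⁶/235.88 = 4239.5 K → 4250 K.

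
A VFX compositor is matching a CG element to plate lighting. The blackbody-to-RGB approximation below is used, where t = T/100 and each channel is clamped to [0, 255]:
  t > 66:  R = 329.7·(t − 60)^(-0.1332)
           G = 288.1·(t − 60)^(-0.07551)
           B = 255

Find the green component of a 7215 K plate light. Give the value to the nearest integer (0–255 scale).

239

t = 7215/100 = 72.15; the t > 66 branch applies.
G = 288.1·(72.15 − 60)^(-0.07551) = 288.1·12.15^(-0.07551) = 288.1·0.82814 = 238.587.
Rounded: 239.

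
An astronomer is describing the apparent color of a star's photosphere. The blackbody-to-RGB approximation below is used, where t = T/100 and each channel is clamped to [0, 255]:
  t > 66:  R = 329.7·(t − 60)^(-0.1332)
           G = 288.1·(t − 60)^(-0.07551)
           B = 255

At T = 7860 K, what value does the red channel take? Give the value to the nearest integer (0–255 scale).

223

t = 7860/100 = 78.6; the t > 66 branch applies.
R = 329.7·(78.6 − 60)^(-0.1332) = 329.7·18.6^(-0.1332) = 329.7·0.67749 = 223.367.
Rounded: 223.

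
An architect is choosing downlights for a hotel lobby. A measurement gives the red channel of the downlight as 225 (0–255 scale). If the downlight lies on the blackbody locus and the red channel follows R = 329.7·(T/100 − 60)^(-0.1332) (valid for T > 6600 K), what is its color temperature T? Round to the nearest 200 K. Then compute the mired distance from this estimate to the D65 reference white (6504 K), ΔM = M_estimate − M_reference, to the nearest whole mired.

-26 mireds

(t − 60)^(-0.1332) = 225/329.7 = 0.68244.
t − 60 = 0.68244^(1/-0.1332) = 0.68244^(-7.508) = 17.610, so t = 77.610.
T = 100·t = 7761 K → 7800 K to the nearest 200 K.
M_estimate = 10⁶/7800 = 128.21; M_reference = 10⁶/6504 = 153.75.
ΔM = 128.21 − 153.75 = -25.55 → -26 mireds.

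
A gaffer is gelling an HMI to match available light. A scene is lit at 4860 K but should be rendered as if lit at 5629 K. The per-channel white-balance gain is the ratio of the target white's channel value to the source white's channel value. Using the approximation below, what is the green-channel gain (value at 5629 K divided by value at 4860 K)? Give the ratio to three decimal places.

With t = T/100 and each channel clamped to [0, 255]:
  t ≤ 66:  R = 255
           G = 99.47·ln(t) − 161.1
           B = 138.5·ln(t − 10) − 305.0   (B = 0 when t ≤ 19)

At 4860 K (t = 48.6):
  G = 99.47·ln 48.6 − 161.1 = 99.47·3.8836 − 161.1 = 225.204.
At 5629 K (t = 56.29):
  G = 99.47·ln 56.29 − 161.1 = 99.47·4.0305 − 161.1 = 239.816.
Gain = 239.816 / 225.204 = 1.0649 → 1.065.

1.065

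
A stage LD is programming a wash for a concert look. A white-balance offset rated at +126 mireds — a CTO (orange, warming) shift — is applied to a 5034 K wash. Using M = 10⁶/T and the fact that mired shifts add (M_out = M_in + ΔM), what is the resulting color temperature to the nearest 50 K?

M_in = 10⁶/5034 = 198.65 mireds.
M_out = 198.65 + (+126) = 324.65 mireds.
T_out = 10⁶/324.65 = 3080.2 K → 3100 K.

3100 K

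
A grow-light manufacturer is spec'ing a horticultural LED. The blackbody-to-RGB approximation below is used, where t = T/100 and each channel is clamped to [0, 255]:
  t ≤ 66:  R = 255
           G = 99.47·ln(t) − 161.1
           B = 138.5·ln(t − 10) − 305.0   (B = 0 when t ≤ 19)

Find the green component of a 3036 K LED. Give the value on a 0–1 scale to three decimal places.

t = 3036/100 = 30.36; the t ≤ 66 branch applies.
G = 99.47·ln 30.36 − 161.1 = 99.47·3.4131 − 161.1 = 178.404.
On a 0–1 scale: 178.404/255 = 0.6996 → 0.700.

0.700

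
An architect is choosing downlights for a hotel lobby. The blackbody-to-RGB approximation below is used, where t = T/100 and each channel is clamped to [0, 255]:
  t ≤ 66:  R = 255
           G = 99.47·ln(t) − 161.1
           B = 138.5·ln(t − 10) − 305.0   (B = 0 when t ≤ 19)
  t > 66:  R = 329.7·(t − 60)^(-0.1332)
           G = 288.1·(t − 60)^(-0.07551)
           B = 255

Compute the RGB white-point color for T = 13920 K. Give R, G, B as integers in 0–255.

t = 13920/100 = 139.2; the t > 66 branch applies.
R = 329.7·(139.2 − 60)^(-0.1332) = 329.7·79.2^(-0.1332) = 329.7·0.55859 = 184.166.
G = 288.1·(139.2 − 60)^(-0.07551) = 288.1·79.2^(-0.07551) = 288.1·0.71883 = 207.095.
B = 255 by definition for t > 66.
Rounded: (184, 207, 255).

R=184, G=207, B=255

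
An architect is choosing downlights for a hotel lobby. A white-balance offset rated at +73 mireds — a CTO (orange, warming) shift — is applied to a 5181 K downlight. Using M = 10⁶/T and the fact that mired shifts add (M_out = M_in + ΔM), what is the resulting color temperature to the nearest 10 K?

M_in = 10⁶/5181 = 193.01 mireds.
M_out = 193.01 + (+73) = 266.01 mireds.
T_out = 10⁶/266.01 = 3759.2 K → 3760 K.

3760 K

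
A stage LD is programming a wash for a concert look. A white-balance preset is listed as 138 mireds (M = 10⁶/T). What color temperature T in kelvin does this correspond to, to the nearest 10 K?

7250 K

T = 10⁶ / 138 = 7246.38 K → 7250 K.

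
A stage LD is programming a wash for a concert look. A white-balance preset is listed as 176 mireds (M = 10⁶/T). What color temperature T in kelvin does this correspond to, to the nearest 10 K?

5680 K

T = 10⁶ / 176 = 5681.82 K → 5680 K.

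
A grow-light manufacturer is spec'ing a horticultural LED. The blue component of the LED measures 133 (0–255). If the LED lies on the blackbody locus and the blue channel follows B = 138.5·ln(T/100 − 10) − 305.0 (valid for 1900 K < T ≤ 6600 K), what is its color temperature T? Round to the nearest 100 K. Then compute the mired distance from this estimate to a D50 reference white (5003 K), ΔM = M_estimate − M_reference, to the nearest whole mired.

ln(t − 10) = (133 + 305.0) / 138.5 = 3.1625.
t − 10 = e^3.1625 = 23.629, so t = 33.629.
T = 100·t = 3363 K → 3400 K to the nearest 100 K.
M_estimate = 10⁶/3400 = 294.12; M_reference = 10⁶/5003 = 199.88.
ΔM = 294.12 − 199.88 = 94.24 → +94 mireds.

+94 mireds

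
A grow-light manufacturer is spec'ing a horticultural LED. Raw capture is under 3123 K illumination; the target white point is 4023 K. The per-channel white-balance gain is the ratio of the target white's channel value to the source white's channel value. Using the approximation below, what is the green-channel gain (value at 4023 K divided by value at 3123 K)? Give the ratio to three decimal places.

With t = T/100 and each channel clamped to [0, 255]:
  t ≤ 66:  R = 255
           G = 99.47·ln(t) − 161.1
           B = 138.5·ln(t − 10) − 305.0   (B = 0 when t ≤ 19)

1.139

At 3123 K (t = 31.23):
  G = 99.47·ln 31.23 − 161.1 = 99.47·3.4414 − 161.1 = 181.214.
At 4023 K (t = 40.23):
  G = 99.47·ln 40.23 − 161.1 = 99.47·3.6946 − 161.1 = 206.403.
Gain = 206.403 / 181.214 = 1.1390 → 1.139.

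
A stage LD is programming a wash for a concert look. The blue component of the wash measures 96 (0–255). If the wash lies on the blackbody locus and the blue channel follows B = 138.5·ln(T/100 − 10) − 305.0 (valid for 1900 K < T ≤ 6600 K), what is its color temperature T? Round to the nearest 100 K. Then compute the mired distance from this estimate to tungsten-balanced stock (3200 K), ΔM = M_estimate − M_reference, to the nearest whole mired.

+45 mireds

ln(t − 10) = (96 + 305.0) / 138.5 = 2.8953.
t − 10 = e^2.8953 = 18.089, so t = 28.089.
T = 100·t = 2809 K → 2800 K to the nearest 100 K.
M_estimate = 10⁶/2800 = 357.14; M_reference = 10⁶/3200 = 312.50.
ΔM = 357.14 − 312.50 = 44.64 → +45 mireds.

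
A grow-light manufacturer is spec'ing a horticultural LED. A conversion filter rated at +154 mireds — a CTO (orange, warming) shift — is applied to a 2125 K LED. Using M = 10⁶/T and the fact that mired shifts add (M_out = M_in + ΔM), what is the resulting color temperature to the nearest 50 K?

1600 K

M_in = 10⁶/2125 = 470.59 mireds.
M_out = 470.59 + (+154) = 624.59 mireds.
T_out = 10⁶/624.59 = 1601.1 K → 1600 K.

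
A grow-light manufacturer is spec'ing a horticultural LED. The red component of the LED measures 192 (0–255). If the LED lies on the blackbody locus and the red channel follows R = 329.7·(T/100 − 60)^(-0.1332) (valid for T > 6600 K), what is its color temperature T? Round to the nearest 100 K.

(t − 60)^(-0.1332) = 192/329.7 = 0.58235.
t − 60 = 0.58235^(1/-0.1332) = 0.58235^(-7.508) = 57.929, so t = 117.929.
T = 100·t = 11793 K → 11800 K to the nearest 100 K.

11800 K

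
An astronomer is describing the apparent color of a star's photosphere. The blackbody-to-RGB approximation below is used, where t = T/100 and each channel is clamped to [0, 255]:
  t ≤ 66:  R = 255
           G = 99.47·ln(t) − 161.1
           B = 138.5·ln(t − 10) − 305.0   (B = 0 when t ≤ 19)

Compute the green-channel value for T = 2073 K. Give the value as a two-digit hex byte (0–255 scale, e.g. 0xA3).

t = 2073/100 = 20.73; the t ≤ 66 branch applies.
G = 99.47·ln 20.73 − 161.1 = 99.47·3.0316 − 161.1 = 140.451.
Rounded: 140; in hex, 0x8C.

0x8C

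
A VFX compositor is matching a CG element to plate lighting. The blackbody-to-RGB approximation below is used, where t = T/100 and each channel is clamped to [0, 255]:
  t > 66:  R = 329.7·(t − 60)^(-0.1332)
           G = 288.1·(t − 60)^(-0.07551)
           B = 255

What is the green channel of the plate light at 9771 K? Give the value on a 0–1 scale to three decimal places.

t = 9771/100 = 97.71; the t > 66 branch applies.
G = 288.1·(97.71 − 60)^(-0.07551) = 288.1·37.71^(-0.07551) = 288.1·0.76026 = 219.031.
On a 0–1 scale: 219.031/255 = 0.8589 → 0.859.

0.859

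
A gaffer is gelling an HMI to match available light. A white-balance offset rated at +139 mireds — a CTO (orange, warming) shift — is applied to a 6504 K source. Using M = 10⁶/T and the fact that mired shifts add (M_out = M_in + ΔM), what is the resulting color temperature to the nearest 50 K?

3400 K

M_in = 10⁶/6504 = 153.75 mireds.
M_out = 153.75 + (+139) = 292.75 mireds.
T_out = 10⁶/292.75 = 3415.9 K → 3400 K.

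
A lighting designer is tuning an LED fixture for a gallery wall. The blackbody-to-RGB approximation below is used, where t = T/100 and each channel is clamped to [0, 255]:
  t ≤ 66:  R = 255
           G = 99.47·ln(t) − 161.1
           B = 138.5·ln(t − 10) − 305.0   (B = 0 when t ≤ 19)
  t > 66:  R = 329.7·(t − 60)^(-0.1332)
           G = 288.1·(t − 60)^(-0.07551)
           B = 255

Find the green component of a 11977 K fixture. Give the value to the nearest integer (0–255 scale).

t = 11977/100 = 119.77; the t > 66 branch applies.
G = 288.1·(119.77 − 60)^(-0.07551) = 288.1·59.77^(-0.07551) = 288.1·0.73427 = 211.544.
Rounded: 212.

212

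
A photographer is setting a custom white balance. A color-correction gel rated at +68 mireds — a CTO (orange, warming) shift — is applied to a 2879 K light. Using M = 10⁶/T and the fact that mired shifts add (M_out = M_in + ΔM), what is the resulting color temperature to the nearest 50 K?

M_in = 10⁶/2879 = 347.34 mireds.
M_out = 347.34 + (+68) = 415.34 mireds.
T_out = 10⁶/415.34 = 2407.6 K → 2400 K.

2400 K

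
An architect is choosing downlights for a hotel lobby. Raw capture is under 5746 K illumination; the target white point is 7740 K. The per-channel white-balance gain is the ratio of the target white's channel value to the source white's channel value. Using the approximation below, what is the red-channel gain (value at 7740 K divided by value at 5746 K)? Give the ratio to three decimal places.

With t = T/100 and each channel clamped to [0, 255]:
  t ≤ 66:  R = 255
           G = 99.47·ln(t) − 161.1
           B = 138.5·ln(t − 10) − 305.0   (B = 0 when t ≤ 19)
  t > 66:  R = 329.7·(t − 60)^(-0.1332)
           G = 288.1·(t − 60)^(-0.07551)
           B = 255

0.884

At 5746 K (t = 57.46):
  R = 255 by definition for t ≤ 66.
At 7740 K (t = 77.4):
  R = 329.7·(77.4 − 60)^(-0.1332) = 329.7·17.4^(-0.1332) = 329.7·0.68353 = 225.360.
Gain = 225.360 / 255.000 = 0.8838 → 0.884.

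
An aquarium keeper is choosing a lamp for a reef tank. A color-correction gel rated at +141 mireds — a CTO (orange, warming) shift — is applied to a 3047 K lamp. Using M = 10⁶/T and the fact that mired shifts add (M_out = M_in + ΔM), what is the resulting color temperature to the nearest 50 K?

2150 K

M_in = 10⁶/3047 = 328.19 mireds.
M_out = 328.19 + (+141) = 469.19 mireds.
T_out = 10⁶/469.19 = 2131.3 K → 2150 K.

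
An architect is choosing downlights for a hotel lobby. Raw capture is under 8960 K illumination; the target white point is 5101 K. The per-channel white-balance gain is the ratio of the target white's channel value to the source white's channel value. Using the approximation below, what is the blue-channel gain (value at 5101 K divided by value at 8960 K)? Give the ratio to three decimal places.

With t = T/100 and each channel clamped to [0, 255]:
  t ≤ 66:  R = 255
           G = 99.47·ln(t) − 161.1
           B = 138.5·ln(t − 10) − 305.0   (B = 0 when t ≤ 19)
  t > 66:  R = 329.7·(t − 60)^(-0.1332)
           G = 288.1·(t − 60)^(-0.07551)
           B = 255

At 8960 K (t = 89.6):
  B = 255 by definition for t > 66.
At 5101 K (t = 51.01):
  B = 138.5·ln(51.01 − 10) − 305.0 = 138.5·ln 41.01 − 305.0 = 138.5·3.7138 − 305.0 = 209.364.
Gain = 209.364 / 255.000 = 0.8210 → 0.821.

0.821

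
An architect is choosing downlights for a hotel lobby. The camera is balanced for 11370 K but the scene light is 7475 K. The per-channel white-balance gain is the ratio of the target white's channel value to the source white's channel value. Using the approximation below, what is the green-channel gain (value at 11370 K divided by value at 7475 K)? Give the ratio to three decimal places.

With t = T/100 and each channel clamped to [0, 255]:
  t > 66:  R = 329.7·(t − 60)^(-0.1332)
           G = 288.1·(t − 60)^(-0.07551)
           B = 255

At 7475 K (t = 74.75):
  G = 288.1·(74.75 − 60)^(-0.07551) = 288.1·14.75^(-0.07551) = 288.1·0.81610 = 235.119.
At 11370 K (t = 113.7):
  G = 288.1·(113.7 − 60)^(-0.07551) = 288.1·53.7^(-0.07551) = 288.1·0.74024 = 213.262.
Gain = 213.262 / 235.119 = 0.9070 → 0.907.

0.907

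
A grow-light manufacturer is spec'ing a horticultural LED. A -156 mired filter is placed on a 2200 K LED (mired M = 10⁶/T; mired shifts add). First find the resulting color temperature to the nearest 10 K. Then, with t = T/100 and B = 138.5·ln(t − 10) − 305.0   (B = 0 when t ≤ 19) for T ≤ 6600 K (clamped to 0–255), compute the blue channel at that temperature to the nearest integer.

M_in = 10⁶/2200 = 454.55; M_out = 454.55 + (-156) = 298.55.
T_out = 10⁶/298.55 = 3349.6 K → 3350 K; t = 33.5.
B = 138.5·ln(33.5 − 10) − 305.0 = 138.5·ln 23.5 − 305.0 = 138.5·3.1570 − 305.0 = 132.245.
Rounded: 132.

132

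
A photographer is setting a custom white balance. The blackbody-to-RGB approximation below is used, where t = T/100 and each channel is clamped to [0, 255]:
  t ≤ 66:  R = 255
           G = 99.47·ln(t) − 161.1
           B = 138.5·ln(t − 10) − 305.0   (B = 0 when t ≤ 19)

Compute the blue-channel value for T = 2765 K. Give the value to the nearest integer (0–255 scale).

93

t = 2765/100 = 27.65; the t ≤ 66 branch applies.
B = 138.5·ln(27.65 − 10) − 305.0 = 138.5·ln 17.65 − 305.0 = 138.5·2.8707 − 305.0 = 92.597.
Rounded: 93.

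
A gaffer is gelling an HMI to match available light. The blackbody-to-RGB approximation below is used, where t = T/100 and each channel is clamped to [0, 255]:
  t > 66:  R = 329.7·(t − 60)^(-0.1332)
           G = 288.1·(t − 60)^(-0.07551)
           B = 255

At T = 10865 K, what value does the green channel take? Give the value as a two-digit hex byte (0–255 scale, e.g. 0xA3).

t = 10865/100 = 108.65; the t > 66 branch applies.
G = 288.1·(108.65 − 60)^(-0.07551) = 288.1·48.65^(-0.07551) = 288.1·0.74578 = 214.858.
Rounded: 215; in hex, 0xD7.

0xD7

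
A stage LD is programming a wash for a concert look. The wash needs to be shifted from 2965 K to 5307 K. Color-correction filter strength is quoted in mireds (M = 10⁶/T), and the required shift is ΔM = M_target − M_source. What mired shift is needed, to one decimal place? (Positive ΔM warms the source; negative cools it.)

M_source = 10⁶/2965 = 337.268; M_target = 10⁶/5307 = 188.430.
ΔM = 188.430 − 337.268 = -148.838 → -148.8 mireds, a cooling shift.

-148.8 mireds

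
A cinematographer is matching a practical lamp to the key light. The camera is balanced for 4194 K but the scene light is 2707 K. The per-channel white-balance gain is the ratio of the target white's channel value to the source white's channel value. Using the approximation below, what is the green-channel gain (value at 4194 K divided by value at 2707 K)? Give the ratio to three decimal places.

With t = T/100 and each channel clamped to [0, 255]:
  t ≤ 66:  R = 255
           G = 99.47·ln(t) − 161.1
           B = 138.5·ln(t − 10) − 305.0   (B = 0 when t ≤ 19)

1.261

At 2707 K (t = 27.07):
  G = 99.47·ln 27.07 − 161.1 = 99.47·3.2984 − 161.1 = 166.994.
At 4194 K (t = 41.94):
  G = 99.47·ln 41.94 − 161.1 = 99.47·3.7362 − 161.1 = 210.544.
Gain = 210.544 / 166.994 = 1.2608 → 1.261.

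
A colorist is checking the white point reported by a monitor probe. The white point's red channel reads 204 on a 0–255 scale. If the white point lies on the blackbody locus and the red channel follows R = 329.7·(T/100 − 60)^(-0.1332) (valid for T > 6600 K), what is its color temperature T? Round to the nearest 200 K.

9600 K

(t − 60)^(-0.1332) = 204/329.7 = 0.61874.
t − 60 = 0.61874^(1/-0.1332) = 0.61874^(-7.508) = 36.748, so t = 96.748.
T = 100·t = 9675 K → 9600 K to the nearest 200 K.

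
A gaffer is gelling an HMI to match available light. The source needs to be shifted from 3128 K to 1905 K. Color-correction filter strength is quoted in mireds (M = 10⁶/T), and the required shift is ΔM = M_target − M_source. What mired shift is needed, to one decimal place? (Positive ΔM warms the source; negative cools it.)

M_source = 10⁶/3128 = 319.693; M_target = 10⁶/1905 = 524.934.
ΔM = 524.934 − 319.693 = 205.241 → +205.2 mireds, a warming shift.

+205.2 mireds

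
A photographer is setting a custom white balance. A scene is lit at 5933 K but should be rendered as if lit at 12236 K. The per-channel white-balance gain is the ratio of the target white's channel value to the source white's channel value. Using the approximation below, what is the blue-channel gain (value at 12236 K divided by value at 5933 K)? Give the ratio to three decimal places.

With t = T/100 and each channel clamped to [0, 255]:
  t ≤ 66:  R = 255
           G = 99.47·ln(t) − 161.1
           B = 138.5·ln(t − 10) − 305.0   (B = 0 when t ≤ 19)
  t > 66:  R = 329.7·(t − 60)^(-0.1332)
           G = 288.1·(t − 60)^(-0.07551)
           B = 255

At 5933 K (t = 59.33):
  B = 138.5·ln(59.33 − 10) − 305.0 = 138.5·ln 49.33 − 305.0 = 138.5·3.8985 − 305.0 = 234.947.
At 12236 K (t = 122.36):
  B = 255 by definition for t > 66.
Gain = 255.000 / 234.947 = 1.0854 → 1.085.

1.085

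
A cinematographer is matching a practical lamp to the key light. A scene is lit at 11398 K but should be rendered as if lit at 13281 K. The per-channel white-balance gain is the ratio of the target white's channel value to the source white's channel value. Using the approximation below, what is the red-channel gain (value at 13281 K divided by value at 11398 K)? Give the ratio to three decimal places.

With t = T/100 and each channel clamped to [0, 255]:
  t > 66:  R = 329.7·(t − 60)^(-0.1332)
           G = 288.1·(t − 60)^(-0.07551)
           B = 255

0.961

At 11398 K (t = 113.98):
  R = 329.7·(113.98 − 60)^(-0.1332) = 329.7·53.98^(-0.1332) = 329.7·0.58785 = 193.814.
At 13281 K (t = 132.81):
  R = 329.7·(132.81 − 60)^(-0.1332) = 329.7·72.81^(-0.1332) = 329.7·0.56488 = 186.241.
Gain = 186.241 / 193.814 = 0.9609 → 0.961.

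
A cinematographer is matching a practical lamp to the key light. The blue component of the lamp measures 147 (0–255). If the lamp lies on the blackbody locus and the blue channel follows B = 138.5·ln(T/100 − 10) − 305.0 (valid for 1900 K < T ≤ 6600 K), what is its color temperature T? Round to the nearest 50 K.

3600 K

ln(t − 10) = (147 + 305.0) / 138.5 = 3.2635.
t − 10 = e^3.2635 = 26.142, so t = 36.142.
T = 100·t = 3614 K → 3600 K to the nearest 50 K.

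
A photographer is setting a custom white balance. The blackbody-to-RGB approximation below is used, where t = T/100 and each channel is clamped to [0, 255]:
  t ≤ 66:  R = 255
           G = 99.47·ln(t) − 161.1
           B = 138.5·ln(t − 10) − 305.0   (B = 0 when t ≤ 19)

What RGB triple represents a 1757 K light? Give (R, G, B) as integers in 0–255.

t = 1757/100 = 17.57; the t ≤ 66 branch applies.
R = 255 by definition for t ≤ 66.
G = 99.47·ln 17.57 − 161.1 = 99.47·2.8662 − 161.1 = 124.000.
t = 17.57 ≤ 19, so B = 0.
Rounded: (255, 124, 0).

(255, 124, 0)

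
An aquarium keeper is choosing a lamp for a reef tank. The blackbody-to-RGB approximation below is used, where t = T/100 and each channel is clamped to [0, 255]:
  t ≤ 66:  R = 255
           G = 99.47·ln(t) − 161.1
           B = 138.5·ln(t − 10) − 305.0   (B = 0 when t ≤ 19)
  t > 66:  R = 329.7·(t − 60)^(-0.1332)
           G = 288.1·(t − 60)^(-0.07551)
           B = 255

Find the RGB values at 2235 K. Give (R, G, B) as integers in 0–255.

t = 2235/100 = 22.35; the t ≤ 66 branch applies.
R = 255 by definition for t ≤ 66.
G = 99.47·ln 22.35 − 161.1 = 99.47·3.1068 − 161.1 = 147.936.
B = 138.5·ln(22.35 − 10) − 305.0 = 138.5·ln 12.35 − 305.0 = 138.5·2.5137 − 305.0 = 43.141.
Rounded: (255, 148, 43).

(255, 148, 43)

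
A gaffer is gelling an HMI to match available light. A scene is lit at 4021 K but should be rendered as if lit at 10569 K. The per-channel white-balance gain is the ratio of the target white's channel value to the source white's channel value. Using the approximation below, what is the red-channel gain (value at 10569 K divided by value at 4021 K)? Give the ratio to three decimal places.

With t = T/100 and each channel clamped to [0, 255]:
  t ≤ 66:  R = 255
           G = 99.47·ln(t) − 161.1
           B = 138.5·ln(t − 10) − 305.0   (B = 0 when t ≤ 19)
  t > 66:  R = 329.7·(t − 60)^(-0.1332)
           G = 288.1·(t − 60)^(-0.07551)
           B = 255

At 4021 K (t = 40.21):
  R = 255 by definition for t ≤ 66.
At 10569 K (t = 105.69):
  R = 329.7·(105.69 − 60)^(-0.1332) = 329.7·45.69^(-0.1332) = 329.7·0.60105 = 198.167.
Gain = 198.167 / 255.000 = 0.7771 → 0.777.

0.777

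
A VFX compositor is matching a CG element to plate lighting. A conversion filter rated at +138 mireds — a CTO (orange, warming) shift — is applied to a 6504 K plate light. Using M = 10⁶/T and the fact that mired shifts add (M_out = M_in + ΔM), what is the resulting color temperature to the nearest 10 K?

M_in = 10⁶/6504 = 153.75 mireds.
M_out = 153.75 + (+138) = 291.75 mireds.
T_out = 10⁶/291.75 = 3427.6 K → 3430 K.

3430 K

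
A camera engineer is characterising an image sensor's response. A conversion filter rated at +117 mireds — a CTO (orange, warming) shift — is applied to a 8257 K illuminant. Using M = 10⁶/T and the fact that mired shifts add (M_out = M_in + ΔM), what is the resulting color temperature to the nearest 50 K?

M_in = 10⁶/8257 = 121.11 mireds.
M_out = 121.11 + (+117) = 238.11 mireds.
T_out = 10⁶/238.11 = 4199.8 K → 4200 K.

4200 K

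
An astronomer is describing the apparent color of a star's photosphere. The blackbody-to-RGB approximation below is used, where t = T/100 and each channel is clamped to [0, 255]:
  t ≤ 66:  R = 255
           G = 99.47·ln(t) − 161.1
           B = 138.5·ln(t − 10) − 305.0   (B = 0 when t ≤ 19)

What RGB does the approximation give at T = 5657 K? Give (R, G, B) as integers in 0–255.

(255, 240, 227)

t = 5657/100 = 56.57; the t ≤ 66 branch applies.
R = 255 by definition for t ≤ 66.
G = 99.47·ln 56.57 − 161.1 = 99.47·4.0355 − 161.1 = 240.309.
B = 138.5·ln(56.57 − 10) − 305.0 = 138.5·ln 46.57 − 305.0 = 138.5·3.8410 − 305.0 = 226.972.
Rounded: (255, 240, 227).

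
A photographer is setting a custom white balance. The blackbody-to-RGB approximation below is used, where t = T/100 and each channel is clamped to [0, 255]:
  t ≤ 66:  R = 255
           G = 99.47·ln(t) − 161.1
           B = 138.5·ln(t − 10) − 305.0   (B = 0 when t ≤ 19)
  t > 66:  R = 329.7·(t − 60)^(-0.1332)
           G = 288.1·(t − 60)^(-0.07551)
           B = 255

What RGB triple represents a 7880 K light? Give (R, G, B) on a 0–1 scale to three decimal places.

t = 7880/100 = 78.8; the t > 66 branch applies.
R = 329.7·(78.8 − 60)^(-0.1332) = 329.7·18.8^(-0.1332) = 329.7·0.67652 = 223.049.
G = 288.1·(78.8 − 60)^(-0.07551) = 288.1·18.8^(-0.07551) = 288.1·0.80129 = 230.851.
B = 255 by definition for t > 66.
Dividing each by 255: (0.8747, 0.9053, 1.0000) → (0.875, 0.905, 1.000).

(0.875, 0.905, 1.000)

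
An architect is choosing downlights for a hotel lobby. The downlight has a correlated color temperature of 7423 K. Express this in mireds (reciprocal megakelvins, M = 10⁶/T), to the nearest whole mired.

135 mireds

M = 10⁶ / 7423 = 134.716 → 135 mireds.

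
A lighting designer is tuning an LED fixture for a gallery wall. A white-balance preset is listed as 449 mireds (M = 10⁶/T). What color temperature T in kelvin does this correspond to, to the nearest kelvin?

T = 10⁶ / 449 = 2227.17 K → 2227 K.

2227 K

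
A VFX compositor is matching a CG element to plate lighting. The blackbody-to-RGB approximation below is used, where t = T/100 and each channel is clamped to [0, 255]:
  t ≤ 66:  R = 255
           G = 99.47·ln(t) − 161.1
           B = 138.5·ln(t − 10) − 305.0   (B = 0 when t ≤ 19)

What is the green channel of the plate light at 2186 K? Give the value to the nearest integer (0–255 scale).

t = 2186/100 = 21.86; the t ≤ 66 branch applies.
G = 99.47·ln 21.86 − 161.1 = 99.47·3.0847 − 161.1 = 145.731.
Rounded: 146.

146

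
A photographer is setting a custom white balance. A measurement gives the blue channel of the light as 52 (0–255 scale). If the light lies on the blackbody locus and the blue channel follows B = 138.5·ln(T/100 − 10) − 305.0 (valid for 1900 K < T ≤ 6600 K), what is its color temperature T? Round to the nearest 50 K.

ln(t − 10) = (52 + 305.0) / 138.5 = 2.5776.
t − 10 = e^2.5776 = 13.166, so t = 23.166.
T = 100·t = 2317 K → 2300 K to the nearest 50 K.

2300 K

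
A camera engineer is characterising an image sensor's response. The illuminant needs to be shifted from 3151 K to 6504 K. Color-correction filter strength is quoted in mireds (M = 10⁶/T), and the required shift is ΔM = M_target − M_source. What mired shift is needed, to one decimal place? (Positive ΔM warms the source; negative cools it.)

-163.6 mireds

M_source = 10⁶/3151 = 317.360; M_target = 10⁶/6504 = 153.752.
ΔM = 153.752 − 317.360 = -163.608 → -163.6 mireds, a cooling shift.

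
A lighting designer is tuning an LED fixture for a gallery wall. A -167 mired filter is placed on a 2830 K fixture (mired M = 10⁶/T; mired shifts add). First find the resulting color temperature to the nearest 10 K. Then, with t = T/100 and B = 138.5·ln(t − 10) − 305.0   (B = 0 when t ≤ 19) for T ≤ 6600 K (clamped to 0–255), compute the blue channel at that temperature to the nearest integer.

M_in = 10⁶/2830 = 353.36; M_out = 353.36 + (-167) = 186.36.
T_out = 10⁶/186.36 = 5366.0 K → 5370 K; t = 53.7.
B = 138.5·ln(53.7 − 10) − 305.0 = 138.5·ln 43.7 − 305.0 = 138.5·3.7773 − 305.0 = 218.163.
Rounded: 218.

218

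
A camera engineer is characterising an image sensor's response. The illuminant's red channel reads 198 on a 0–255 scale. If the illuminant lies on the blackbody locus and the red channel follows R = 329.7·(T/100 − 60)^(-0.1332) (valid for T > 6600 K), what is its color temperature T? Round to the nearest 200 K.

(t − 60)^(-0.1332) = 198/329.7 = 0.60055.
t − 60 = 0.60055^(1/-0.1332) = 0.60055^(-7.508) = 45.980, so t = 105.980.
T = 100·t = 10598 K → 10600 K to the nearest 200 K.

10600 K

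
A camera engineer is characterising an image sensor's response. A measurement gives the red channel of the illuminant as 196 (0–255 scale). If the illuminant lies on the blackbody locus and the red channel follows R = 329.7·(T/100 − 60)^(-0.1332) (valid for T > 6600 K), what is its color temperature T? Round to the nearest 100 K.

(t − 60)^(-0.1332) = 196/329.7 = 0.59448.
t − 60 = 0.59448^(1/-0.1332) = 0.59448^(-7.508) = 49.621, so t = 109.621.
T = 100·t = 10962 K → 11000 K to the nearest 100 K.

11000 K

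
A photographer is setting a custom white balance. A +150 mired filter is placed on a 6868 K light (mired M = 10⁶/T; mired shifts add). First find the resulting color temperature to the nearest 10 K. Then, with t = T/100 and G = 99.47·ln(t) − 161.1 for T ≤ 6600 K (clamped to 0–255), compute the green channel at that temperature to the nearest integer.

M_in = 10⁶/6868 = 145.60; M_out = 145.60 + (+150) = 295.60.
T_out = 10⁶/295.60 = 3382.9 K → 3380 K; t = 33.8.
G = 99.47·ln 33.8 − 161.1 = 99.47·3.5205 − 161.1 = 189.080.
Rounded: 189.

189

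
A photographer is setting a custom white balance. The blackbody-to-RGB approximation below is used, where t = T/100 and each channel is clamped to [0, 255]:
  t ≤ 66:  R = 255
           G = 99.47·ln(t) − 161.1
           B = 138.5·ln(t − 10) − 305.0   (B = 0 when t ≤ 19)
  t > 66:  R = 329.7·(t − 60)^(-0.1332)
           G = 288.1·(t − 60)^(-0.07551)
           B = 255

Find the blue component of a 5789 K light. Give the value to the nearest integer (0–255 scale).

231

t = 5789/100 = 57.89; the t ≤ 66 branch applies.
B = 138.5·ln(57.89 − 10) − 305.0 = 138.5·ln 47.89 − 305.0 = 138.5·3.8689 − 305.0 = 230.844.
Rounded: 231.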